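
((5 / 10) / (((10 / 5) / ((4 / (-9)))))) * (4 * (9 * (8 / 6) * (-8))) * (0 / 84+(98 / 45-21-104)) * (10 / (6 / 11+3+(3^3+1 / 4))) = -62256128 / 36585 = -1701.68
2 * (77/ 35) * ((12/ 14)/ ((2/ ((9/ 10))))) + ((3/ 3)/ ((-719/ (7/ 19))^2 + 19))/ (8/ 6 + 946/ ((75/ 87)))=4567319060436813/ 2691181264188200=1.70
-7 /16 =-0.44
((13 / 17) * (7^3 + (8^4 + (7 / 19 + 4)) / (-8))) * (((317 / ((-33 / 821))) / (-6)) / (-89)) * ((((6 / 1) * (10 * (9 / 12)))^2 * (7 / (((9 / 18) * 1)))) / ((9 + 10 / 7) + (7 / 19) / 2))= 320430897347925 / 62644252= 5115088.57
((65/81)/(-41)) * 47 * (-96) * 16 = 1564160/1107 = 1412.97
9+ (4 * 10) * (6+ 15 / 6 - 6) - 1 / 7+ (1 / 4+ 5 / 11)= 33745 / 308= 109.56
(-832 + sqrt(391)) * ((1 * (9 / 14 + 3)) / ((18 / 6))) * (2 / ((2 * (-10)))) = 3536 / 35-17 * sqrt(391) / 140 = 98.63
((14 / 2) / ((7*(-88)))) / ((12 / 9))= -3 / 352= -0.01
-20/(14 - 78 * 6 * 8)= 0.01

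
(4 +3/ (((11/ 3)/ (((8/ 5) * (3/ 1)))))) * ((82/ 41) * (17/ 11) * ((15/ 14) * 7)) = 22236/ 121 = 183.77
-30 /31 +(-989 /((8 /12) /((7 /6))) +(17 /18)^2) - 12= -8752471 /5022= -1742.83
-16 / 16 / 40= -1 / 40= -0.02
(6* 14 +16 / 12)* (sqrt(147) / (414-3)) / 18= 896* sqrt(3) / 11097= 0.14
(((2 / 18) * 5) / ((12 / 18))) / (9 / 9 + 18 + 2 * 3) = 1 / 30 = 0.03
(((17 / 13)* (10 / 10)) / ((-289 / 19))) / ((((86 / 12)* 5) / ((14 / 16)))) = -399 / 190060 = -0.00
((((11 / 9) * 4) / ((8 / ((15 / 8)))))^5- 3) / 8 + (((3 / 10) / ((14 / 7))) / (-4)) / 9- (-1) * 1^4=8844053747 / 10192158720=0.87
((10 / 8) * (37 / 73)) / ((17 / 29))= 5365 / 4964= 1.08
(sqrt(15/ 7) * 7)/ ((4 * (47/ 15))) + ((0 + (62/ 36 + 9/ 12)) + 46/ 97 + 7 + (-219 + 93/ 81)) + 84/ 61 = -131979053/ 639036 + 15 * sqrt(105)/ 188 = -205.71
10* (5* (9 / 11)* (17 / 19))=7650 / 209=36.60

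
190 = 190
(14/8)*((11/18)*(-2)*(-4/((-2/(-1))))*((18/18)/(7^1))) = 11/18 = 0.61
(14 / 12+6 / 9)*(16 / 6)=44 / 9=4.89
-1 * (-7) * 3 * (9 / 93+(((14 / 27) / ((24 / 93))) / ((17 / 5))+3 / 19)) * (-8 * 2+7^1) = -6401255 / 40052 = -159.82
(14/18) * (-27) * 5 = -105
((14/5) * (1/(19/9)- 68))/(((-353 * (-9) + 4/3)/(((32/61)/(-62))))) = 0.00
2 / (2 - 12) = -1 / 5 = -0.20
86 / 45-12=-454 / 45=-10.09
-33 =-33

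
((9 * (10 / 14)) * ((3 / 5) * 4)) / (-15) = -36 / 35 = -1.03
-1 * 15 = -15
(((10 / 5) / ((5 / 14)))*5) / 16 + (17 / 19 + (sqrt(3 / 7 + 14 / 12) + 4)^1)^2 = 39.67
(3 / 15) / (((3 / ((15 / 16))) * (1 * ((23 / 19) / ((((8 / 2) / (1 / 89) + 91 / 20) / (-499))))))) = -137009 / 3672640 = -0.04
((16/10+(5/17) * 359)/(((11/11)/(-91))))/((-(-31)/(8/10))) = -3316404/13175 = -251.72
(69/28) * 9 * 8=1242/7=177.43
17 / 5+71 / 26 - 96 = -11683 / 130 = -89.87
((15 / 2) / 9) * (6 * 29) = 145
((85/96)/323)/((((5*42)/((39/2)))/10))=65/25536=0.00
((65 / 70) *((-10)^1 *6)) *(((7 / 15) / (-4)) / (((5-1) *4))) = 13 / 32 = 0.41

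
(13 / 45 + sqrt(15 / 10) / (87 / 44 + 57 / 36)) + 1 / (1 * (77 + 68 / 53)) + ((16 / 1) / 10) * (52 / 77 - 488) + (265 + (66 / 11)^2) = -478.07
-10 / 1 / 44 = -5 / 22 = -0.23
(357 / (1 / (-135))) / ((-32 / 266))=6409935 / 16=400620.94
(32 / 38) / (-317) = -16 / 6023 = -0.00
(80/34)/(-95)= -8/323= -0.02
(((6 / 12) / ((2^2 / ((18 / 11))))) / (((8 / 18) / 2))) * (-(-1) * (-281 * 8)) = -22761 / 11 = -2069.18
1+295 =296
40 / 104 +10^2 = 1305 / 13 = 100.38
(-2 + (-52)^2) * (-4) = -10808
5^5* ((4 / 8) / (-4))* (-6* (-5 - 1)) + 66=-27993 / 2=-13996.50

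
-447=-447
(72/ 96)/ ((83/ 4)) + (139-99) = 3323/ 83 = 40.04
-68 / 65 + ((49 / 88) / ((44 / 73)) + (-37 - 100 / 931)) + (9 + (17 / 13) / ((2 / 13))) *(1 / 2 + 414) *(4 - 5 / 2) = 2540760181319 / 234314080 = 10843.40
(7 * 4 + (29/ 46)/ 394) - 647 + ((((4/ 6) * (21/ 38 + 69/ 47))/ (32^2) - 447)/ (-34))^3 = 1653.39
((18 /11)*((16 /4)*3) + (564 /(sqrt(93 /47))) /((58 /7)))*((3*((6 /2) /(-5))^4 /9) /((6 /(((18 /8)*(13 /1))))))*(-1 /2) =-346437*sqrt(4371) /4495000 - 28431 /13750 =-7.16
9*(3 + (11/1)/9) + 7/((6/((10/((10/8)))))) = 142/3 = 47.33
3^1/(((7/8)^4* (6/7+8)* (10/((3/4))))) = 2304/53165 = 0.04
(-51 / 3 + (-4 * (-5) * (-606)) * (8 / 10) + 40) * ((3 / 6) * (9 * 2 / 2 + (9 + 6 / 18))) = -532015 / 6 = -88669.17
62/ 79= 0.78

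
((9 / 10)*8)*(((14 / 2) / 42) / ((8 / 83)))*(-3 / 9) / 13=-0.32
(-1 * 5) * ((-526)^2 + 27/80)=-22134107/16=-1383381.69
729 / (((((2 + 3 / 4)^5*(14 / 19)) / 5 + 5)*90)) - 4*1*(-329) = 1804046996 / 1370557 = 1316.29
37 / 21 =1.76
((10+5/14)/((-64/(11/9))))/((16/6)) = -1595/21504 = -0.07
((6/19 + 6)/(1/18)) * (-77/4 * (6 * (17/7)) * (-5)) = 3029400/19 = 159442.11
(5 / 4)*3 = 3.75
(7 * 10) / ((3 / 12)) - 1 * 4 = 276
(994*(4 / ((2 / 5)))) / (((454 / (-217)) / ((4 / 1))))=-4313960 / 227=-19004.23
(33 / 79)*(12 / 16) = 99 / 316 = 0.31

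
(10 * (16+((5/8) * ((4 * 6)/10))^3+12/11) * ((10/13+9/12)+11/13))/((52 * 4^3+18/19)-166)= 7014895/45833216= 0.15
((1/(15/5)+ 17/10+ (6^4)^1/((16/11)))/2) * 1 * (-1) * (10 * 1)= -26791/6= -4465.17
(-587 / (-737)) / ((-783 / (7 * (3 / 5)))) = -4109 / 961785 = -0.00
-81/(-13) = 81/13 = 6.23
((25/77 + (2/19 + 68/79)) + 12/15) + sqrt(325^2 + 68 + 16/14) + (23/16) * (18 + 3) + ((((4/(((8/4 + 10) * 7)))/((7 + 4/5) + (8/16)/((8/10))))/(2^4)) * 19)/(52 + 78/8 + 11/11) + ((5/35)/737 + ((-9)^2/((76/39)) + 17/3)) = 1785623995718423/22457584588560 + sqrt(5179013)/7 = 404.62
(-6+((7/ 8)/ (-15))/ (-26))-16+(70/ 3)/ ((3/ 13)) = 79.11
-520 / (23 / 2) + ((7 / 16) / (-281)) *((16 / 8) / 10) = -23379361 / 517040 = -45.22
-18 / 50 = -9 / 25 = -0.36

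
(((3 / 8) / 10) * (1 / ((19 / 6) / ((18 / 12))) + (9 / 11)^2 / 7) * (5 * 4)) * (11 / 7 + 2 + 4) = 728379 / 225302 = 3.23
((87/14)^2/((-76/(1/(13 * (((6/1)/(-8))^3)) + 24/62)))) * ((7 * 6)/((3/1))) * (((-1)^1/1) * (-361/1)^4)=418722595801943/16926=24738425842.01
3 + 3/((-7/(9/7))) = 120/49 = 2.45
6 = 6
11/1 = 11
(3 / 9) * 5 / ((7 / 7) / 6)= 10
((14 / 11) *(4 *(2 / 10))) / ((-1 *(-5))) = 56 / 275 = 0.20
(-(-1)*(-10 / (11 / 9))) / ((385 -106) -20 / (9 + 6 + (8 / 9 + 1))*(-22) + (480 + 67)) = -1710 / 178079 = -0.01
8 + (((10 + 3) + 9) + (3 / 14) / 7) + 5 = 3433 / 98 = 35.03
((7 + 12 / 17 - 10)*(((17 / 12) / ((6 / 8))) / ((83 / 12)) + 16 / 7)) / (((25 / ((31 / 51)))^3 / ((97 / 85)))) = -33509274292 / 348020261859375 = -0.00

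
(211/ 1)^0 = 1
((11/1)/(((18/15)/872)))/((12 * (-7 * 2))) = -5995/126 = -47.58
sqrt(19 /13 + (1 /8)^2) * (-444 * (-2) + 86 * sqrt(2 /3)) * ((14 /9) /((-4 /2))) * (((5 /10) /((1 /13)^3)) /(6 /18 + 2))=-6253 * sqrt(15977) /2 -7267 * sqrt(95862) /72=-426439.80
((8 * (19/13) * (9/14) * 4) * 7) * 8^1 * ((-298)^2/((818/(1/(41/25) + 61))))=2454946085376/217997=11261375.55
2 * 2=4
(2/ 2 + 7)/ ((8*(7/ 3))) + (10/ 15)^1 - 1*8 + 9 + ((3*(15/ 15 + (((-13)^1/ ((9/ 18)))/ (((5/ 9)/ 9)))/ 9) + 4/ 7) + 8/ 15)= -671/ 5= -134.20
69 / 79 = 0.87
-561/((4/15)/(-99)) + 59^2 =847009/4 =211752.25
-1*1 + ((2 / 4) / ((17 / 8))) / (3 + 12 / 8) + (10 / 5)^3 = 1079 / 153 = 7.05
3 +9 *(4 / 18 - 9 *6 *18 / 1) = -8743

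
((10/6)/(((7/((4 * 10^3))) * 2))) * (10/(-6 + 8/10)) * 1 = -250000/273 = -915.75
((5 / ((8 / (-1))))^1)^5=-3125 / 32768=-0.10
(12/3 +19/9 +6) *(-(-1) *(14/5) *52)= 79352/45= 1763.38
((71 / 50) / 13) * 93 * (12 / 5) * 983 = 38944494 / 1625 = 23965.84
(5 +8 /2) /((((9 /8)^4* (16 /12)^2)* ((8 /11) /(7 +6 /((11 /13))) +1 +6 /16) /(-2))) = -634880 /143289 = -4.43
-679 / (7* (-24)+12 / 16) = 2716 / 669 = 4.06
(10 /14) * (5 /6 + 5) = 25 /6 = 4.17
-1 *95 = -95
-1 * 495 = -495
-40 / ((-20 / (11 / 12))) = 11 / 6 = 1.83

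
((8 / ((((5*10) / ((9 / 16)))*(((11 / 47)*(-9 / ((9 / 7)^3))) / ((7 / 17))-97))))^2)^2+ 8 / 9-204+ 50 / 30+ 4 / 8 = -3709503874669977492121114553716951 / 18460345519507829173646400000000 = -200.94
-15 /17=-0.88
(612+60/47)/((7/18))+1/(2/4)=519490/329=1579.00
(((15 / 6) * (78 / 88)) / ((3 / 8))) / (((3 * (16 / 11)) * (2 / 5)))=325 / 96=3.39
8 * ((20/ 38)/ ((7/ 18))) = 1440/ 133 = 10.83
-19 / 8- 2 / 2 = -27 / 8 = -3.38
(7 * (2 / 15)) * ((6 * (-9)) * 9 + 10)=-6664 / 15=-444.27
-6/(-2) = 3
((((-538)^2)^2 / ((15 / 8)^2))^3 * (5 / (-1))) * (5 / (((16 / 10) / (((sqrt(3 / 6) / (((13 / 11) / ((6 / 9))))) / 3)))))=-211948295410567360176885942411002380288 * sqrt(2) / 10661625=-28113927650942851441157530000000.00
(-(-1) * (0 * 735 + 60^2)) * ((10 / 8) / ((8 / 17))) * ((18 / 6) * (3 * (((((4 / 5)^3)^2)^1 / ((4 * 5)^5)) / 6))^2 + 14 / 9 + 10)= 2107620239257813418 / 19073486328125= 110500.00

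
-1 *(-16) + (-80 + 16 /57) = -3632 /57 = -63.72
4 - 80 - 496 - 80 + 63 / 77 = -7163 / 11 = -651.18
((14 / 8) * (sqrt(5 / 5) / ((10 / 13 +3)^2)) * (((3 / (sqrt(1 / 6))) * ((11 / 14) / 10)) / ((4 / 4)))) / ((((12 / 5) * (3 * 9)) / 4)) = 1859 * sqrt(6) / 1037232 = 0.00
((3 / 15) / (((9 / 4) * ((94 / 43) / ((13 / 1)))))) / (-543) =-1118 / 1148445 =-0.00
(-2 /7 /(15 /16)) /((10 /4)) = -64 /525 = -0.12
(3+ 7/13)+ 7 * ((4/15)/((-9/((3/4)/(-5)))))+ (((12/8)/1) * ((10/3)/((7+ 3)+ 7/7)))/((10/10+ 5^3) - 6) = 919783/257400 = 3.57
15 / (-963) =-5 / 321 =-0.02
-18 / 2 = -9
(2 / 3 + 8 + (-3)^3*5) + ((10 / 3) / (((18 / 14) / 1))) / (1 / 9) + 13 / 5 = -502 / 5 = -100.40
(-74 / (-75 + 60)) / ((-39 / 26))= -3.29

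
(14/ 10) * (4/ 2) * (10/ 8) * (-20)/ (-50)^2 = -0.03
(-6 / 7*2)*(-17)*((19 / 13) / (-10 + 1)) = -1292 / 273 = -4.73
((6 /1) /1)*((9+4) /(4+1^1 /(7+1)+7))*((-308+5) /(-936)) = 202 /89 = 2.27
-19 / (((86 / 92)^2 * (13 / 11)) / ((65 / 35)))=-34.17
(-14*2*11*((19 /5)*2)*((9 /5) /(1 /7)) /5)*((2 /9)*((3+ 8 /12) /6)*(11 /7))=-1416184 /1125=-1258.83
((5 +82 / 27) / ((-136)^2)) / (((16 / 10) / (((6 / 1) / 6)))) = 1085 / 3995136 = 0.00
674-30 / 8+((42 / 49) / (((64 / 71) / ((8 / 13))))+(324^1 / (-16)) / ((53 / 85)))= 12315217 / 19292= 638.36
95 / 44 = 2.16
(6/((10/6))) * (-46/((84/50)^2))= -2875/49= -58.67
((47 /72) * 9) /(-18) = -47 /144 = -0.33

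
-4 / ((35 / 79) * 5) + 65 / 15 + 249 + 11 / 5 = 133207 / 525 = 253.73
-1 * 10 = -10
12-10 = 2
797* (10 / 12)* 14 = 27895 / 3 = 9298.33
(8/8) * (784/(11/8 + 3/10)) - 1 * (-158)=41946/67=626.06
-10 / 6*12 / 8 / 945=-1 / 378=-0.00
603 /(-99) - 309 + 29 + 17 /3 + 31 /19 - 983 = -791144 /627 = -1261.79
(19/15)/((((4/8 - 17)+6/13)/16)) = -7904/6255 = -1.26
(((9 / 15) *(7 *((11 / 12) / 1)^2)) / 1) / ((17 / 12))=2.49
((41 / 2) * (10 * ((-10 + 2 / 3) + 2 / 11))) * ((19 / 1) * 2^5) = -37641280 / 33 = -1140644.85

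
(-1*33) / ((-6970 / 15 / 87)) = 8613 / 1394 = 6.18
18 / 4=9 / 2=4.50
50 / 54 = 25 / 27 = 0.93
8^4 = 4096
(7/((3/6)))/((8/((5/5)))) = 1.75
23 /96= 0.24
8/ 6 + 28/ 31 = 208/ 93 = 2.24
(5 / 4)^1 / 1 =5 / 4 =1.25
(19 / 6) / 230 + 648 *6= 3888.01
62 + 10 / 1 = 72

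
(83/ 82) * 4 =166/ 41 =4.05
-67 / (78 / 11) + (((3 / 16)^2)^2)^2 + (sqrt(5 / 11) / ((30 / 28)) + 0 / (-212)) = -1582695192697 / 167503724544 + 14 *sqrt(55) / 165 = -8.82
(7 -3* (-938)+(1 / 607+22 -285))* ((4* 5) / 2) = 15527070 / 607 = 25580.02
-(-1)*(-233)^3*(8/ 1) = -101194696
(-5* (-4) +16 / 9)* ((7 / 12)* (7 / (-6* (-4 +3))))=14.82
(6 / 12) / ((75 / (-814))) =-407 / 75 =-5.43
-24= -24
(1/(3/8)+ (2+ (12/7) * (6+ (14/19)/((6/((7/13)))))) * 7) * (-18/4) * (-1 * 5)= 497175/247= 2012.85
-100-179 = -279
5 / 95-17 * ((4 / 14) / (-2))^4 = 2078 / 45619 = 0.05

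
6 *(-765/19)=-4590/19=-241.58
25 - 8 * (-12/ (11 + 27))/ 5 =2423/ 95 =25.51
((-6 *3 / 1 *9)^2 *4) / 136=13122 / 17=771.88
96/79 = 1.22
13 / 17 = 0.76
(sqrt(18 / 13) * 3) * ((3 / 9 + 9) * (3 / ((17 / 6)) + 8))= 12936 * sqrt(26) / 221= 298.47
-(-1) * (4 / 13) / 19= 4 / 247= 0.02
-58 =-58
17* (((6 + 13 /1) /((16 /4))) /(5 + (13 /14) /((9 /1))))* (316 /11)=3215142 /7073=454.57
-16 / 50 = -0.32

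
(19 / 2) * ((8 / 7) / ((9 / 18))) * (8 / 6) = 608 / 21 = 28.95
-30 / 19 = -1.58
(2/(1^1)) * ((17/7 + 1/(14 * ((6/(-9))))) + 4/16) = 36/7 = 5.14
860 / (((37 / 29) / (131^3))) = 56067389540 / 37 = 1515334852.43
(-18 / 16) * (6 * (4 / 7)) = -27 / 7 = -3.86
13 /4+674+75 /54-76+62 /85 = 1846307 /3060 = 603.37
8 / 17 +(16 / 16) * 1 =25 / 17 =1.47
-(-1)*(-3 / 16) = -3 / 16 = -0.19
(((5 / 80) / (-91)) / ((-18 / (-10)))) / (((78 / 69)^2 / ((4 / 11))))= -2645 / 24360336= -0.00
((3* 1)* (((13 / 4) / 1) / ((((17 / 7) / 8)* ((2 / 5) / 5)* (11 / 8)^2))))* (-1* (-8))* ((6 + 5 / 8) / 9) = 7716800 / 6171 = 1250.49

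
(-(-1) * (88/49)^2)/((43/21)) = 23232/14749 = 1.58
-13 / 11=-1.18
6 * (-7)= -42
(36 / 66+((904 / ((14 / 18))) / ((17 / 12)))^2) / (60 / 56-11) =-209704333260 / 3093167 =-67795.99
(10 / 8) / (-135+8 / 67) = -335 / 36148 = -0.01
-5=-5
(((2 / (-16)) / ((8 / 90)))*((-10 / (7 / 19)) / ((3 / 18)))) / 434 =12825 / 24304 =0.53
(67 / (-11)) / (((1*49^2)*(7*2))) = -67 / 369754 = -0.00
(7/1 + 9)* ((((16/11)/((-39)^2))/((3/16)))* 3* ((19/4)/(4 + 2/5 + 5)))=97280/786357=0.12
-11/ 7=-1.57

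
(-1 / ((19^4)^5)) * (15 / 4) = -0.00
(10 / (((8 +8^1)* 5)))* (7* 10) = 35 / 4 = 8.75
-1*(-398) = 398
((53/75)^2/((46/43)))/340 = 120787/87975000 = 0.00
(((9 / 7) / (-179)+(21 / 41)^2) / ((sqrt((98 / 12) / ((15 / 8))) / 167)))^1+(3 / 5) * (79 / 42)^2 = 6241 / 2940+134629722 * sqrt(5) / 14744051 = 22.54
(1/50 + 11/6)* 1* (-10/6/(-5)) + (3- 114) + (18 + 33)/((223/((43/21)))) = -38604521/351225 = -109.91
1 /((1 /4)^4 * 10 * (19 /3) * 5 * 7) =384 /3325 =0.12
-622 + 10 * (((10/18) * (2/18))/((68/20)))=-856244/1377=-621.82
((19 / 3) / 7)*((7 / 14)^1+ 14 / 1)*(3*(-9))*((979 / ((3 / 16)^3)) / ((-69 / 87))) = 32037767168 / 483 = 66330780.89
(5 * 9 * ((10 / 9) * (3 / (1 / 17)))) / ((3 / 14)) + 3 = 11903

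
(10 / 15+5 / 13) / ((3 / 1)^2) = 41 / 351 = 0.12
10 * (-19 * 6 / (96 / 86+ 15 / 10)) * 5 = -6536 / 3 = -2178.67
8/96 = 1/12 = 0.08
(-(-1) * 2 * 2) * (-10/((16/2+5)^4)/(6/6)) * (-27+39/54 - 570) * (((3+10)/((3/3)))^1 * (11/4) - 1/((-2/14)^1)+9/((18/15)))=3595555/85683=41.96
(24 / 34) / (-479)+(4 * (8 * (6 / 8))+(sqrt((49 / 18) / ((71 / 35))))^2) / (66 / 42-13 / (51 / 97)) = -31425809371 / 28674076188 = -1.10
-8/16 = -1/2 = -0.50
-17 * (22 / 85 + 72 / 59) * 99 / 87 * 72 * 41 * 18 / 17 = -89437.71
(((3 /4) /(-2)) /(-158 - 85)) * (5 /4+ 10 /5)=13 /2592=0.01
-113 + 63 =-50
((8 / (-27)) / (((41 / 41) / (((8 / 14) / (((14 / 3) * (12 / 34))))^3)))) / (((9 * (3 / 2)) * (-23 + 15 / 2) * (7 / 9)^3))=0.00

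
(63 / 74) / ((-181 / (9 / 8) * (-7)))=81 / 107152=0.00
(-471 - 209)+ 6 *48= -392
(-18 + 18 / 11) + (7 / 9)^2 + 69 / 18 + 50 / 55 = -19631 / 1782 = -11.02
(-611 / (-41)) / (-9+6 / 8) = -2444 / 1353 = -1.81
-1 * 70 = -70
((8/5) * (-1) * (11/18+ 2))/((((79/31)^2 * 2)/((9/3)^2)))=-2.89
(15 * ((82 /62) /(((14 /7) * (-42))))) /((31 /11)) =-2255 /26908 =-0.08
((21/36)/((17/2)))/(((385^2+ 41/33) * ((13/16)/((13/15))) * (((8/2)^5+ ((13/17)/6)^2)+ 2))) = 62832/130537000101545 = 0.00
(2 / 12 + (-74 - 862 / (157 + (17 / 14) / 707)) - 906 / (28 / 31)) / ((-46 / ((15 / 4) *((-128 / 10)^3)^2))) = 388078060.03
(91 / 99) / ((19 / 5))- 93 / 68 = -1.13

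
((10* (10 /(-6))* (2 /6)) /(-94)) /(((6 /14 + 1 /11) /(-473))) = -182105 /3384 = -53.81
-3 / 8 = -0.38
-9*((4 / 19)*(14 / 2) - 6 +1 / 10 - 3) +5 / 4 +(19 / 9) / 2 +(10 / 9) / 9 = 2132003 / 30780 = 69.27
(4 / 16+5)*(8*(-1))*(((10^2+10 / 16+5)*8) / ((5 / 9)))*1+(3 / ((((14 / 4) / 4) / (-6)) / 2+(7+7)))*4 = -85409082 / 1337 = -63881.14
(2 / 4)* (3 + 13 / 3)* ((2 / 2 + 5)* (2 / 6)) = 22 / 3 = 7.33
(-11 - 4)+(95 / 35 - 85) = -681 / 7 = -97.29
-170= -170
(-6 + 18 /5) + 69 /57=-113 /95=-1.19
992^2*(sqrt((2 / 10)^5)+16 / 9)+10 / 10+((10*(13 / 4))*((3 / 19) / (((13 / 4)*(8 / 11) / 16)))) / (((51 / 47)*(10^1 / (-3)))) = 984064*sqrt(5) / 125+5085617741 / 2907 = 1767041.98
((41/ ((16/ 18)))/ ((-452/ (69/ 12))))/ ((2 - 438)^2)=-8487/ 2749548544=-0.00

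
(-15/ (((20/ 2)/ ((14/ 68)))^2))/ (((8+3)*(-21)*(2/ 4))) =7/ 127160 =0.00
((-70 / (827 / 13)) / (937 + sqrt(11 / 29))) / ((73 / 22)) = -54400346 / 153711146439 + 2002 * sqrt(319) / 153711146439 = -0.00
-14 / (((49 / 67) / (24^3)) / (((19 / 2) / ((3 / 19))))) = -111453696 / 7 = -15921956.57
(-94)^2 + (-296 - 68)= 8472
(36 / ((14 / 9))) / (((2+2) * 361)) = 81 / 5054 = 0.02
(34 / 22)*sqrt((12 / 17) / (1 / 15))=6*sqrt(85) / 11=5.03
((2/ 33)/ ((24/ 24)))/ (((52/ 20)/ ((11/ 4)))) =0.06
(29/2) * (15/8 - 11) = -2117/16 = -132.31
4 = 4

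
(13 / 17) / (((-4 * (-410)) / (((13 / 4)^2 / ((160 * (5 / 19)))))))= 0.00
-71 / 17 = -4.18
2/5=0.40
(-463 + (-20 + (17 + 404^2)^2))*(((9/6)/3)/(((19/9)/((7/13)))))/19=839317871889/4693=178844634.96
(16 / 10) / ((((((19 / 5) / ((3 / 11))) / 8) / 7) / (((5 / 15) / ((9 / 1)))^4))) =448 / 37023723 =0.00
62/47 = 1.32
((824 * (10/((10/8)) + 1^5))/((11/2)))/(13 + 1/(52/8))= 21424/209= 102.51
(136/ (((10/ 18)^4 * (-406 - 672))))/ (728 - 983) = 8748/ 1684375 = 0.01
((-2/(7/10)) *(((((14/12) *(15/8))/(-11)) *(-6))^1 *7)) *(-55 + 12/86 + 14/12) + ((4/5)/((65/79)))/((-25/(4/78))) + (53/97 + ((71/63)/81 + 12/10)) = 126923331137236357/98920238917500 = 1283.09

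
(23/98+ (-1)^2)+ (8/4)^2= 513/98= 5.23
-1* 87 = -87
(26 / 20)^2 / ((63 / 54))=507 / 350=1.45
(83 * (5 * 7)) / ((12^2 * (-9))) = -2905 / 1296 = -2.24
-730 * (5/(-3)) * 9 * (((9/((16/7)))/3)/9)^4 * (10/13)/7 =3129875/5750784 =0.54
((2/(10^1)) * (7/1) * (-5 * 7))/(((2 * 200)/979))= -47971/400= -119.93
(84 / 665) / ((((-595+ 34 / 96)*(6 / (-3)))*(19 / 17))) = 288 / 3030595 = 0.00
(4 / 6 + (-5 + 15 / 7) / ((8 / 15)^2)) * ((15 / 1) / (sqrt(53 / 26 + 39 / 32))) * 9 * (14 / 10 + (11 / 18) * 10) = -532519 * sqrt(35230) / 18970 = -5268.95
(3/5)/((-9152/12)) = -9/11440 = -0.00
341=341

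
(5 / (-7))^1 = -5 / 7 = -0.71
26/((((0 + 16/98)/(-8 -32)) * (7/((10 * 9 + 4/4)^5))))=-5678692520410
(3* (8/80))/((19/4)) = 6/95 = 0.06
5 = 5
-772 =-772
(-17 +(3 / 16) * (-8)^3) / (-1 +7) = -113 / 6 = -18.83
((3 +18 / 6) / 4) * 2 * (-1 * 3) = -9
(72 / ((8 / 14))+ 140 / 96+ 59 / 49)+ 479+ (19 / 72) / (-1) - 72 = 535.40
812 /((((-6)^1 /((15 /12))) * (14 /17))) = -2465 /12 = -205.42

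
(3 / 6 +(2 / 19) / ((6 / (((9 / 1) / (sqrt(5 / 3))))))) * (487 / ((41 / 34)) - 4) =49182 * sqrt(15) / 3895 +8197 / 41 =248.83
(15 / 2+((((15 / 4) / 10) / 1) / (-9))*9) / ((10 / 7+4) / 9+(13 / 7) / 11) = 9.23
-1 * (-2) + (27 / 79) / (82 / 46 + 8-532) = 1897117 / 948869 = 2.00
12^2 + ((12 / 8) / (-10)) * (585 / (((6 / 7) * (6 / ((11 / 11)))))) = 2031 / 16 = 126.94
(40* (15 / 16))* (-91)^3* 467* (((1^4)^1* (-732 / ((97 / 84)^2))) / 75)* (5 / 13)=349548439050720 / 9409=37150434589.30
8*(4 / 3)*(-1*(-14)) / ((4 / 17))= 1904 / 3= 634.67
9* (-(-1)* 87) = 783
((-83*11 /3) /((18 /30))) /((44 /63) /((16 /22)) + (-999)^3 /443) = 28312130 /125622324271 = 0.00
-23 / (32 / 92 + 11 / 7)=-3703 / 309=-11.98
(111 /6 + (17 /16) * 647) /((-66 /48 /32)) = -180720 /11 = -16429.09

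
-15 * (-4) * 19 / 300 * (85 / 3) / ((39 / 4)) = 1292 / 117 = 11.04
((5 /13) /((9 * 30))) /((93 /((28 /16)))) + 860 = 224583847 /261144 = 860.00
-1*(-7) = 7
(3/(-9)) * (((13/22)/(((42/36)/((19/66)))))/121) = -247/614922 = -0.00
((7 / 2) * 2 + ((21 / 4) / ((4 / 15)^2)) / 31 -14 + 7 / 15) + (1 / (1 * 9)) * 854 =8101009 / 89280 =90.74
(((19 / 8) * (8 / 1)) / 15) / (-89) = -19 / 1335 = -0.01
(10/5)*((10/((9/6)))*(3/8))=5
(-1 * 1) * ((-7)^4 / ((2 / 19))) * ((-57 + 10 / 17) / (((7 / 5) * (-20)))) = -6249803 / 136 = -45954.43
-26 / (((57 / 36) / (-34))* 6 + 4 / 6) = -5304 / 79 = -67.14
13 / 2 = 6.50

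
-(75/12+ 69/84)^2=-9801/196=-50.01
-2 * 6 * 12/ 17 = -144/ 17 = -8.47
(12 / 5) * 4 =48 / 5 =9.60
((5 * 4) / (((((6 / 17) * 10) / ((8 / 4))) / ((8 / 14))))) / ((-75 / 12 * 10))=-0.10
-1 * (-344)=344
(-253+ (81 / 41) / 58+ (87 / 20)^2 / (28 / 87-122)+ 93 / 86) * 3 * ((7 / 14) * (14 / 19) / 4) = -1145858661302901 / 16453404828800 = -69.64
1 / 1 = 1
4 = 4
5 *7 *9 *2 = 630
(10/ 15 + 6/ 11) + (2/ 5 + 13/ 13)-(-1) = 596/ 165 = 3.61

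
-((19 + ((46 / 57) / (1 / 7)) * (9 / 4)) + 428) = -17469 / 38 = -459.71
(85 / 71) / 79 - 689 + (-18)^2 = -2047200 / 5609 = -364.98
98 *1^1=98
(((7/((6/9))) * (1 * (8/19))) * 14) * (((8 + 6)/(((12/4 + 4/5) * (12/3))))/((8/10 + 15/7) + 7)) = 60025/10469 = 5.73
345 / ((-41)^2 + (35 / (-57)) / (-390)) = 1533870 / 7473733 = 0.21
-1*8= -8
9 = 9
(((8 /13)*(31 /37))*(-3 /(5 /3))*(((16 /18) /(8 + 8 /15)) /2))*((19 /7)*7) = -1767 /1924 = -0.92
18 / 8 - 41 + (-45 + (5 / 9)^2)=-27035 / 324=-83.44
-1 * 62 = -62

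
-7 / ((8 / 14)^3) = -37.52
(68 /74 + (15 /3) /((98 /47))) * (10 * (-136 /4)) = -2044590 /1813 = -1127.74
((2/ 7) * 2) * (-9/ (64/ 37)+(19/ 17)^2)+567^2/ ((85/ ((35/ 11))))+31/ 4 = 12039.84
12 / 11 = 1.09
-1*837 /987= -279 /329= -0.85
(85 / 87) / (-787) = -0.00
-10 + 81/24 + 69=499/8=62.38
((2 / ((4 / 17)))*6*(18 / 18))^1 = 51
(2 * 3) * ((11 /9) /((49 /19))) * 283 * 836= 672746.83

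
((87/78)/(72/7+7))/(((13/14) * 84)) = 203/245388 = 0.00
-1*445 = -445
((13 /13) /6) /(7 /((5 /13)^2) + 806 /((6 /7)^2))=75 /514969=0.00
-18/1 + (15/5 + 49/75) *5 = 4/15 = 0.27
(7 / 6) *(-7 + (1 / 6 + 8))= 49 / 36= 1.36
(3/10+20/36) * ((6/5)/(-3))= -77/225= -0.34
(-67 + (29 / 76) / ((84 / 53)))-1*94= -1026287 / 6384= -160.76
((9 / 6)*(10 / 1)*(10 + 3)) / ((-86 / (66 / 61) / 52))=-334620 / 2623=-127.57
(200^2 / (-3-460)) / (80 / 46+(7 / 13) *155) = -478400 / 471797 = -1.01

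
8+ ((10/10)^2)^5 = 9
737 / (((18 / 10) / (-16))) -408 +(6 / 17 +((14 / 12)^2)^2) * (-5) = -153566101 / 22032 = -6970.14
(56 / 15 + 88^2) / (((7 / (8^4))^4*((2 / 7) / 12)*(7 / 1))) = 65423791786811195392 / 12005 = 5449711935594435.27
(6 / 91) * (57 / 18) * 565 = 10735 / 91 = 117.97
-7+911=904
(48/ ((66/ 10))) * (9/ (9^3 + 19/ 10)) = 7200/ 80399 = 0.09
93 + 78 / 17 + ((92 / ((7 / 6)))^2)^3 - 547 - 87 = 480931680953155057 / 2000033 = 240461872855.68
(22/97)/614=11/29779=0.00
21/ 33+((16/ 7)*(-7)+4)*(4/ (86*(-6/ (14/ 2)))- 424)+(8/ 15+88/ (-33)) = 36093359/ 7095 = 5087.15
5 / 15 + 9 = 28 / 3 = 9.33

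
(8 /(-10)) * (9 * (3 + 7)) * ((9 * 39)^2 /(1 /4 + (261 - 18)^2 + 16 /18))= -319336992 /2125805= -150.22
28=28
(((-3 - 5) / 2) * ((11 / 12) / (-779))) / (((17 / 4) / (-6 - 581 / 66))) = -1954 / 119187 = -0.02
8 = 8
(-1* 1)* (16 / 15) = -16 / 15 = -1.07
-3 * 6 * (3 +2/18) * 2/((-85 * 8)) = 14/85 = 0.16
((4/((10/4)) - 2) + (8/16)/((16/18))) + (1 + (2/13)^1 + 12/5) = 773/208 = 3.72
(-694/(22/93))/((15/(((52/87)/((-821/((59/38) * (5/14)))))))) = 8250619/104497701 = 0.08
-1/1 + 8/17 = -9/17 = -0.53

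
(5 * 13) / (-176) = -0.37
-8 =-8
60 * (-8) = -480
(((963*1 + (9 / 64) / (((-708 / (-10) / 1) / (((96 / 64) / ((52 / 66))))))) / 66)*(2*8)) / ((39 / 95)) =3991851835 / 7019584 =568.67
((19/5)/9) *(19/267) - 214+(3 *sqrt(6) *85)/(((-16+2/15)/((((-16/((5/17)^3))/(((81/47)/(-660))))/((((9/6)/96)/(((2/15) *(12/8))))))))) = -5201963008 *sqrt(6)/105 - 2570849/12015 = -121354071.40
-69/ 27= -23/ 9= -2.56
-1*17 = -17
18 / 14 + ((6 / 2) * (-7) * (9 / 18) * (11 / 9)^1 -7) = -779 / 42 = -18.55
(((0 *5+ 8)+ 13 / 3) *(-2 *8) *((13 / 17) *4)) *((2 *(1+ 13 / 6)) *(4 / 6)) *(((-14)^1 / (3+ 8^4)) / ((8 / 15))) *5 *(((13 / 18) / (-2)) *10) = -1663298000 / 5644323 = -294.69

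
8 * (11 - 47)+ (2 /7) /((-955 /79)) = -1925438 /6685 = -288.02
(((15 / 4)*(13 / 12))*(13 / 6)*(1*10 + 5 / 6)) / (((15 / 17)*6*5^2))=37349 / 51840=0.72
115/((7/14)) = 230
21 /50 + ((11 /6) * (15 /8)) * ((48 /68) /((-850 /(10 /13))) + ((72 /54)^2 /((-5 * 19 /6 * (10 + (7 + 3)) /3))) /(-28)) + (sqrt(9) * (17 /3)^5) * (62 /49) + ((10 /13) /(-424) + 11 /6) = 66616381584452989 /3003182746200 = 22181.93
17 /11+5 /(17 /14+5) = 2249 /957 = 2.35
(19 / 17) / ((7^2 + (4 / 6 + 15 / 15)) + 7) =57 / 2941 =0.02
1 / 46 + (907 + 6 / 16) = 907.40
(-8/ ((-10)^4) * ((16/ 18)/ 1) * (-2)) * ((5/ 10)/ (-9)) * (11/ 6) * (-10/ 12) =11/ 91125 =0.00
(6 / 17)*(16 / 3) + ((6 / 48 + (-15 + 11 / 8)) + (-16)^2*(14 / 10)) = 58953 / 170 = 346.78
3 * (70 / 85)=42 / 17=2.47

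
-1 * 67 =-67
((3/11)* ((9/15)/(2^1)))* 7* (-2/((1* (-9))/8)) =56/55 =1.02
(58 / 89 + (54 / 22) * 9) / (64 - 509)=-0.05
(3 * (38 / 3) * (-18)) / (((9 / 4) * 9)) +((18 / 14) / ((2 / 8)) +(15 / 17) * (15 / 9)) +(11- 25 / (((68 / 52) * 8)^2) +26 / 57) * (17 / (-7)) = -54.43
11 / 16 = 0.69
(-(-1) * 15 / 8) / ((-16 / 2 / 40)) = -75 / 8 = -9.38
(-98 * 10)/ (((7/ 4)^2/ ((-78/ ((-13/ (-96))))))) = 184320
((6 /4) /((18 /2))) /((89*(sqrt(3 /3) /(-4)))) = -2 /267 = -0.01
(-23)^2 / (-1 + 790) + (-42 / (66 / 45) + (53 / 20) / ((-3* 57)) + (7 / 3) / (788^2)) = -42977013921749 / 1535914298160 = -27.98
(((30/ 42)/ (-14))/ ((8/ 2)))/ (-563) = 5/ 220696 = 0.00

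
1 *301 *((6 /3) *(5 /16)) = 1505 /8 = 188.12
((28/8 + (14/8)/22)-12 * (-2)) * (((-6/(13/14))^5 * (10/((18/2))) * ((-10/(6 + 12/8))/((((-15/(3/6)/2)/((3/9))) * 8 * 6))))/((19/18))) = -15663586176/77600237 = -201.85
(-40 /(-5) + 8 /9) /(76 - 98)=-40 /99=-0.40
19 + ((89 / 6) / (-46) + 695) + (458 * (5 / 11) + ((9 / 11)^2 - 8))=914.53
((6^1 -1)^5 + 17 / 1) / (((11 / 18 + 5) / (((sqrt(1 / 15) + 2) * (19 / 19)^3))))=18852 * sqrt(15) / 505 + 113112 / 101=1264.50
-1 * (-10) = 10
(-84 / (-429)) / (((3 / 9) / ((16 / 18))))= 224 / 429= 0.52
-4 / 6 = -2 / 3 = -0.67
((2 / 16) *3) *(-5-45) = -75 / 4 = -18.75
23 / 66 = 0.35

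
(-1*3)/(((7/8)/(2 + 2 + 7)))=-37.71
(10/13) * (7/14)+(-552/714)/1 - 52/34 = -2967/1547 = -1.92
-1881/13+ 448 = 303.31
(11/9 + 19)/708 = 0.03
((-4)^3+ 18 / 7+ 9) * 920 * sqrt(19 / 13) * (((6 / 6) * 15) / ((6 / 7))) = -844100 * sqrt(247) / 13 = -1020467.14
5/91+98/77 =1329/1001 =1.33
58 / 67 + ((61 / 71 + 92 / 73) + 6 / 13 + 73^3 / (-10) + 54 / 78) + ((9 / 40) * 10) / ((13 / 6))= -877970946563 / 22571965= -38896.52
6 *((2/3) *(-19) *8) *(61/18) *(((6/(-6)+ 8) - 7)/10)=0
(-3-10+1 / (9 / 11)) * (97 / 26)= -5141 / 117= -43.94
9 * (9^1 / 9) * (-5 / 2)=-45 / 2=-22.50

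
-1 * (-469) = 469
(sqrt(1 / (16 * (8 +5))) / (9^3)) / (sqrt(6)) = sqrt(78) / 227448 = 0.00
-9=-9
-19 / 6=-3.17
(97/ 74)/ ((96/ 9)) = 291/ 2368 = 0.12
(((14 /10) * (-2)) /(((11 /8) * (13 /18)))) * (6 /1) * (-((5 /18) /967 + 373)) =4362921696 /691405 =6310.23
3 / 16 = 0.19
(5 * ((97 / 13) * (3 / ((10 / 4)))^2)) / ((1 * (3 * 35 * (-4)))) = -291 / 2275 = -0.13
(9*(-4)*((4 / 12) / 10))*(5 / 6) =-1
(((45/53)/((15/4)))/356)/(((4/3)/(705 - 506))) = 1791/18868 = 0.09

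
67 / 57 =1.18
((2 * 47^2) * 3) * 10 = 132540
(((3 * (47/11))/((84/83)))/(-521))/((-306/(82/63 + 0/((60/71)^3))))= 159941/1546751052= 0.00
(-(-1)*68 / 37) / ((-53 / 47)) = -3196 / 1961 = -1.63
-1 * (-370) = 370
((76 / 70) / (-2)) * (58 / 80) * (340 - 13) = -180177 / 1400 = -128.70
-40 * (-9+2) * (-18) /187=-5040 /187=-26.95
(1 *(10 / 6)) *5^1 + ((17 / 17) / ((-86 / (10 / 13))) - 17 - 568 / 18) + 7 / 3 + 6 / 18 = -188987 / 5031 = -37.56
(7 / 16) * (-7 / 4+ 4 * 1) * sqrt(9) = 189 / 64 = 2.95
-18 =-18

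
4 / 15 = 0.27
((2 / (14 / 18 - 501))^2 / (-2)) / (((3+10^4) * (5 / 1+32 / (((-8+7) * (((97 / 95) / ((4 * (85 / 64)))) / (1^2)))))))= 0.00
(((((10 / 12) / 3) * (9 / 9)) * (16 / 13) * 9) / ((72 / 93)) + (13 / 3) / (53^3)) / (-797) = -23076104 / 4627543791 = -0.00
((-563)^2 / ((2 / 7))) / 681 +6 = 2226955 / 1362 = 1635.06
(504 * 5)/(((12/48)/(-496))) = -4999680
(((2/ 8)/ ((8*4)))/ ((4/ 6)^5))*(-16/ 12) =-81/ 1024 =-0.08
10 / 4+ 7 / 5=39 / 10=3.90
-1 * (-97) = 97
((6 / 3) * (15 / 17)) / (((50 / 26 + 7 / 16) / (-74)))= -461760 / 8347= -55.32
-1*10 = -10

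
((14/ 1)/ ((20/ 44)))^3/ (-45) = -3652264/ 5625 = -649.29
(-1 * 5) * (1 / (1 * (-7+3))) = 5 / 4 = 1.25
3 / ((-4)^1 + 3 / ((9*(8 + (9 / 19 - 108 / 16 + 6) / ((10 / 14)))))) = -26037 / 34336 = -0.76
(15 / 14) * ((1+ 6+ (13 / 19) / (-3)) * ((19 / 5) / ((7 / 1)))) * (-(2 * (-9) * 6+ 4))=409.63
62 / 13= 4.77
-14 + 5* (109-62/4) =907/2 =453.50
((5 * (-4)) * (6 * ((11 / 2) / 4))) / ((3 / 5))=-275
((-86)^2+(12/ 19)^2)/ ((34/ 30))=40051500/ 6137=6526.23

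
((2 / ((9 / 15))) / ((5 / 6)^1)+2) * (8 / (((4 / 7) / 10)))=840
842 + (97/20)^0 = 843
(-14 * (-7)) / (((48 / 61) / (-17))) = -50813 / 24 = -2117.21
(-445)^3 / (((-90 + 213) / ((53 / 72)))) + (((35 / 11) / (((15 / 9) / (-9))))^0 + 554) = -4665504545 / 8856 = -526818.49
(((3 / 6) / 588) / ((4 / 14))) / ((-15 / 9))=-0.00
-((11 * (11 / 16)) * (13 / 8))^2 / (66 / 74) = -8322743 / 49152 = -169.33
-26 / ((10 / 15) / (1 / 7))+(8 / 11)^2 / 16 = -4691 / 847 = -5.54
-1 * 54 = -54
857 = 857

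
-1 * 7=-7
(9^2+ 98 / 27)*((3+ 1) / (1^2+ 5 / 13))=59410 / 243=244.49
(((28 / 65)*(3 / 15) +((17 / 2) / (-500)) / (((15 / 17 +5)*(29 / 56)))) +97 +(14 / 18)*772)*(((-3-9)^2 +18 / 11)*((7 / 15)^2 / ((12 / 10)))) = 129014863747049 / 6998062500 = 18435.80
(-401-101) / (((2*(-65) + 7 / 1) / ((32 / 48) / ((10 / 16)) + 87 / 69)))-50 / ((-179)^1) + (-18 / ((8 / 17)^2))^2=6616.42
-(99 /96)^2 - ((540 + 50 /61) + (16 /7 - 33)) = -223507563 /437248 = -511.17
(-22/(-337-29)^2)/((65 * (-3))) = 11/13060710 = 0.00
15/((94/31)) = 465/94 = 4.95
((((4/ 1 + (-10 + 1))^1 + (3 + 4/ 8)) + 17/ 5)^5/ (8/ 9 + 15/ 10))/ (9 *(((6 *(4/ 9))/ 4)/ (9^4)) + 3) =48737056617/ 14110450000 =3.45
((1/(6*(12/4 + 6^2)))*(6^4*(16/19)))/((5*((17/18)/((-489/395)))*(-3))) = 3379968/8293025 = 0.41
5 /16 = 0.31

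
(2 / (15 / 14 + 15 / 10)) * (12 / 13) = 28 / 39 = 0.72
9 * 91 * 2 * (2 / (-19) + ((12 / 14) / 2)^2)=17082 / 133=128.44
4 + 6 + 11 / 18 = 191 / 18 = 10.61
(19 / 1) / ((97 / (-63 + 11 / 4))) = -4579 / 388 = -11.80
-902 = -902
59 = 59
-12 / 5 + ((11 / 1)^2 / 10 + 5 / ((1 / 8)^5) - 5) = 1638447 / 10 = 163844.70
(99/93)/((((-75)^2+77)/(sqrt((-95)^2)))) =3135/176762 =0.02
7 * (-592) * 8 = -33152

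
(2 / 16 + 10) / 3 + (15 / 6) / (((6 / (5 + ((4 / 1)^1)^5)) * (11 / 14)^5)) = 1849084697 / 1288408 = 1435.17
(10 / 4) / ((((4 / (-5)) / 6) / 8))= -150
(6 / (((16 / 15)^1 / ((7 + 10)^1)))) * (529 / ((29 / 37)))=14973345 / 232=64540.28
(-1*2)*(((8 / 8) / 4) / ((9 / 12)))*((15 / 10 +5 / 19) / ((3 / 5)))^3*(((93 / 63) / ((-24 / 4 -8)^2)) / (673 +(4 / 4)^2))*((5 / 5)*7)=-1165456625 / 880730498592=-0.00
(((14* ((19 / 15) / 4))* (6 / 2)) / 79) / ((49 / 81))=1539 / 5530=0.28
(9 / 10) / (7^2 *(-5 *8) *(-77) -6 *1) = 9 / 1509140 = 0.00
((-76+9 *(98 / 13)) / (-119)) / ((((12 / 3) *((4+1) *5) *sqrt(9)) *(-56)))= -0.00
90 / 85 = 18 / 17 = 1.06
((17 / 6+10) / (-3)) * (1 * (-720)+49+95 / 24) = 2853.46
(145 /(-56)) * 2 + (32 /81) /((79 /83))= -853487 /179172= -4.76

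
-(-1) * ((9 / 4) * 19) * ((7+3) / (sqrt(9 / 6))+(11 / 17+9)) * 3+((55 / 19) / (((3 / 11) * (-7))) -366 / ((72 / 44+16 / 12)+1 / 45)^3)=855 * sqrt(6) / 2+26926328890627612 / 22033677708903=2269.21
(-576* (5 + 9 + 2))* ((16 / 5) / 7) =-147456 / 35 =-4213.03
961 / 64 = 15.02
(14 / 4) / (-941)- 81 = -152449 / 1882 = -81.00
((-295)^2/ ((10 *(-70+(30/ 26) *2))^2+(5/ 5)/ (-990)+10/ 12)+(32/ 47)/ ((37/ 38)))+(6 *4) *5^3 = 200041853671559773/ 66660860283092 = 3000.89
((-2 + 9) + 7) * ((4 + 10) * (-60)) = -11760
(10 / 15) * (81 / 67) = 54 / 67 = 0.81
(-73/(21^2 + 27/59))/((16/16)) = -0.17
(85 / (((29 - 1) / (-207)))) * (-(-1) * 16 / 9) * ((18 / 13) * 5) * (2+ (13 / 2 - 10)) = 1055700 / 91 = 11601.10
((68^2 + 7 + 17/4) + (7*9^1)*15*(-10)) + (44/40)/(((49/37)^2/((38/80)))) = -4623799779/960400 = -4814.45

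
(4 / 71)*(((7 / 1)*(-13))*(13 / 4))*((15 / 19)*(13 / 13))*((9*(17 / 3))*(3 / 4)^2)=-377.36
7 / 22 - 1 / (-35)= 267 / 770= 0.35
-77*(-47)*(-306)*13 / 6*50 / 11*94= -1025196900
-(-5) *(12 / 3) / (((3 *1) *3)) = 20 / 9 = 2.22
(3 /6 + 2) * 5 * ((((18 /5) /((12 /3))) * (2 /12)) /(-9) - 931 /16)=-69845 /96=-727.55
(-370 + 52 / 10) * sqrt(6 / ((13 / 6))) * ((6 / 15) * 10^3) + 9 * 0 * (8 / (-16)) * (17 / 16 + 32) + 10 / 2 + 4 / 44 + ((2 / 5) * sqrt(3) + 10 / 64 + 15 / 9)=-875520 * sqrt(13) / 13 + 2 * sqrt(3) / 5 + 7301 / 1056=-242817.95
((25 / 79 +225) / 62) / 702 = 4450 / 859599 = 0.01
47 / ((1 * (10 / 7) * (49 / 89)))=4183 / 70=59.76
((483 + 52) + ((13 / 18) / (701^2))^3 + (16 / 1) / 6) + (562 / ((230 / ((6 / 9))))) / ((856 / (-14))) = 4578242928408148236668717321 / 8515442900079631361354760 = 537.64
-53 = -53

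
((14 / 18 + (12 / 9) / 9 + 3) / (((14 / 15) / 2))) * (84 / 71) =2120 / 213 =9.95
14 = 14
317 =317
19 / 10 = 1.90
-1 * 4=-4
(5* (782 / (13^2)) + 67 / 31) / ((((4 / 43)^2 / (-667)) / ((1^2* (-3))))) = 490352087517 / 83824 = 5849781.54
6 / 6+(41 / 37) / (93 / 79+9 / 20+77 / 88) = 422119 / 292559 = 1.44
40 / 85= 8 / 17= 0.47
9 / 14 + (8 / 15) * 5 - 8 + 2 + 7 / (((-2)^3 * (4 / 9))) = -3131 / 672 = -4.66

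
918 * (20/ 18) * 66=67320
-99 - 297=-396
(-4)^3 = -64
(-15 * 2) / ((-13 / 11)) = 330 / 13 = 25.38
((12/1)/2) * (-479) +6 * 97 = -2292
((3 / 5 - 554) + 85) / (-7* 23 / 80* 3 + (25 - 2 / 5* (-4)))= -37472 / 1645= -22.78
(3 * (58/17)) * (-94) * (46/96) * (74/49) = -1159913/1666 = -696.23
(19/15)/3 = 0.42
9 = 9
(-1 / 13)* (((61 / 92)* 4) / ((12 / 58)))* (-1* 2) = 1769 / 897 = 1.97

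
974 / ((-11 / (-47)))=45778 / 11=4161.64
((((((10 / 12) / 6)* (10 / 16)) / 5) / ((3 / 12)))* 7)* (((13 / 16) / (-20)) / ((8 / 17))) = -1547 / 36864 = -0.04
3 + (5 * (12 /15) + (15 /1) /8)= 71 /8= 8.88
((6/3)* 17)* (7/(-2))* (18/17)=-126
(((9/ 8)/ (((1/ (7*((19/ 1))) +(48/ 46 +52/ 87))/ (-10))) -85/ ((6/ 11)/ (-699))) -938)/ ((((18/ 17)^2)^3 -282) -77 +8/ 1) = -1524846923203888127/ 4936649353326180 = -308.88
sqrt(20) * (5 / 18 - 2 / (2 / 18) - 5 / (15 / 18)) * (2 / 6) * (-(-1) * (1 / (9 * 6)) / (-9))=0.07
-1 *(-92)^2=-8464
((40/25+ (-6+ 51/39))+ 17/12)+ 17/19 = -0.78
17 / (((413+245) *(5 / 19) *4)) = 0.02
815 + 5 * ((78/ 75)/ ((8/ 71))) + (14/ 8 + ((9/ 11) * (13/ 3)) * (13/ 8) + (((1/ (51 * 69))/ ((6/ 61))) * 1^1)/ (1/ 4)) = 4035055207/ 4645080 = 868.67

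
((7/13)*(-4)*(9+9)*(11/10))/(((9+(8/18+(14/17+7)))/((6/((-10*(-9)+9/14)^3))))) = -14367584/722095713495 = -0.00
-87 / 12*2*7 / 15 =-203 / 30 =-6.77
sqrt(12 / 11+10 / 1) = sqrt(1342) / 11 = 3.33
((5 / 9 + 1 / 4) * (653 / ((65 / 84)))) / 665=18937 / 18525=1.02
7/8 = 0.88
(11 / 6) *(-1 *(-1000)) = 5500 / 3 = 1833.33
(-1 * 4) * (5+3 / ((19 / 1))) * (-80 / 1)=31360 / 19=1650.53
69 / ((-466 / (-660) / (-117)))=-2664090 / 233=-11433.86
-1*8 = -8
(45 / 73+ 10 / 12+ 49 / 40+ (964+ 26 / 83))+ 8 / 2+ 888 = 1351633013 / 727080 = 1858.99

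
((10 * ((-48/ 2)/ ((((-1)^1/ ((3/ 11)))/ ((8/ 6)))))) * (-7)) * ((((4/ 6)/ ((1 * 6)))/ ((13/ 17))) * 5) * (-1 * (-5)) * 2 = -1904000/ 429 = -4438.23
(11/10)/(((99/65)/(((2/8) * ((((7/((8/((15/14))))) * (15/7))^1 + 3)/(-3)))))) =-2431/8064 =-0.30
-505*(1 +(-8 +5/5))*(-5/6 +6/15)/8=-164.12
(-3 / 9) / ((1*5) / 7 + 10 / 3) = -7 / 85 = -0.08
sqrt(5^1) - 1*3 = -3 + sqrt(5) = -0.76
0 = 0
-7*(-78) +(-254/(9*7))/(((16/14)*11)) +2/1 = 216881/396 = 547.68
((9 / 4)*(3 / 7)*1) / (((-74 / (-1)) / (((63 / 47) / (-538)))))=-243 / 7484656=-0.00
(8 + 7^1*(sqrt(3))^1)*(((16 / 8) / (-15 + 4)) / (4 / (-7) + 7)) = -98*sqrt(3) / 495 - 112 / 495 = -0.57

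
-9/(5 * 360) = -1/200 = -0.00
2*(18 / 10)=18 / 5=3.60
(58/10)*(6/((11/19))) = 3306/55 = 60.11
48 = 48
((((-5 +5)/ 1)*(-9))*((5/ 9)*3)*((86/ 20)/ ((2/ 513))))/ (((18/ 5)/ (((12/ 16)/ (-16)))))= 0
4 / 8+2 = 5 / 2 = 2.50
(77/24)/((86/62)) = 2387/1032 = 2.31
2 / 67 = 0.03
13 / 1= 13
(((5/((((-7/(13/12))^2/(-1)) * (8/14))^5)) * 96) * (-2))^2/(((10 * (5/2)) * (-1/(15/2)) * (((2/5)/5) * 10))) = -475124094372019985970025/82143179546384206093878690840576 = -0.00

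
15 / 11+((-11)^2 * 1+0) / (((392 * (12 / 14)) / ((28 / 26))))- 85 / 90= 8309 / 10296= 0.81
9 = 9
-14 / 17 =-0.82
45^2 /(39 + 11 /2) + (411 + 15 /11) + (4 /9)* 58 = 4261414 /8811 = 483.65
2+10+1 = 13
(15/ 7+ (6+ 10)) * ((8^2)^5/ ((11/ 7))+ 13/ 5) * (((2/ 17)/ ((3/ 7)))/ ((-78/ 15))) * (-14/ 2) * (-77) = -233866338866209/ 663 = -352739575967.13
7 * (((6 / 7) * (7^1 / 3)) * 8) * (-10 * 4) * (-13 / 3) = 58240 / 3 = 19413.33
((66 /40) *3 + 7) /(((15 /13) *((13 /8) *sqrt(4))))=3.19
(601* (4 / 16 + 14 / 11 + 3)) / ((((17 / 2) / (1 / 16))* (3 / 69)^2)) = 63267871 / 5984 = 10572.84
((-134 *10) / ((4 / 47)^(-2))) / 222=-10720 / 245199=-0.04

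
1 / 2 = 0.50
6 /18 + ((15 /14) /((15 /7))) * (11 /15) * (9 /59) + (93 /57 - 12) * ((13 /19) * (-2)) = 14.58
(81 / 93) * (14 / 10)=1.22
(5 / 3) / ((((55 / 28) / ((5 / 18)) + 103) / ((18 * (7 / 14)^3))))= 105 / 3082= 0.03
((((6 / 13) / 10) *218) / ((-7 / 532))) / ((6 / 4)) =-509.78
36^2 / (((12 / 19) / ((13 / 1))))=26676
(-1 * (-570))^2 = 324900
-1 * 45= -45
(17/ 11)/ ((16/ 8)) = 17/ 22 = 0.77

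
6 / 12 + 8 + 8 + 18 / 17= 597 / 34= 17.56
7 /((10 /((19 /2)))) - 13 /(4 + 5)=937 /180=5.21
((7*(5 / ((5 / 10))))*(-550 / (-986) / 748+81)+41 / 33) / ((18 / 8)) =6274107874 / 2489157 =2520.58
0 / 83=0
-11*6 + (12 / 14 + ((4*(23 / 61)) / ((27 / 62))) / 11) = -8221424 / 126819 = -64.83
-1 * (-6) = 6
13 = 13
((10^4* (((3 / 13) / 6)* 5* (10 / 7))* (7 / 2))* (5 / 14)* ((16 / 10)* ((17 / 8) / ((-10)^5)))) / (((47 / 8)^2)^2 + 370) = -43520 / 581963291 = -0.00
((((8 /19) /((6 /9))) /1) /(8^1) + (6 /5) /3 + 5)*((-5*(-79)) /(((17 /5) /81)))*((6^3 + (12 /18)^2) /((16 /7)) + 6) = 13415236875 /2584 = 5191655.14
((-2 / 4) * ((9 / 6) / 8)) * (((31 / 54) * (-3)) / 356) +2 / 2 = 68383 / 68352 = 1.00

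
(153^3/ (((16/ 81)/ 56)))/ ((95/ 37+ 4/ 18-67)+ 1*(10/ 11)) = -7438652484417/ 463744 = -16040428.52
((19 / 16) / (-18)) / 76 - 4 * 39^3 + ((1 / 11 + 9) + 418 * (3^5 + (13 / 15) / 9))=-25784857253 / 190080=-135652.66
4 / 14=2 / 7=0.29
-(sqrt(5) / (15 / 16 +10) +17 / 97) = -16 *sqrt(5) / 175 - 17 / 97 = -0.38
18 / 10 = 9 / 5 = 1.80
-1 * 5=-5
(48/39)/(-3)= -16/39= -0.41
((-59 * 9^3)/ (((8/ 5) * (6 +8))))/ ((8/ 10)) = -1075275/ 448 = -2400.17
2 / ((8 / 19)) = 19 / 4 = 4.75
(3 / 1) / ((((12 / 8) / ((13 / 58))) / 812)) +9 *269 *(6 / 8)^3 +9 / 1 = 89239 / 64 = 1394.36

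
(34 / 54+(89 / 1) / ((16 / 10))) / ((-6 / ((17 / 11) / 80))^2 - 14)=3511639 / 6020860464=0.00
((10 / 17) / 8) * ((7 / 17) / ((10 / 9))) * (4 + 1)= 315 / 2312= 0.14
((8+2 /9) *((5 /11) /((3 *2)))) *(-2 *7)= -2590 /297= -8.72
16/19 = 0.84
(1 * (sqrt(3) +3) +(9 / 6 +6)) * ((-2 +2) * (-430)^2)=0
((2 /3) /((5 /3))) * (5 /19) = 2 /19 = 0.11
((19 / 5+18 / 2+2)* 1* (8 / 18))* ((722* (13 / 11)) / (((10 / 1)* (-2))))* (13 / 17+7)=-2179.02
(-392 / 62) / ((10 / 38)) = -3724 / 155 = -24.03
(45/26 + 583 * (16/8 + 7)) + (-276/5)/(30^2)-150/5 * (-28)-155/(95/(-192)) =1185958013/185250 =6401.93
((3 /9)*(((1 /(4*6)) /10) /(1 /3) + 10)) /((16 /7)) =1869 /1280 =1.46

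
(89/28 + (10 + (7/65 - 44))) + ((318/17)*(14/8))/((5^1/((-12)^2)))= 28219221/30940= 912.06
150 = 150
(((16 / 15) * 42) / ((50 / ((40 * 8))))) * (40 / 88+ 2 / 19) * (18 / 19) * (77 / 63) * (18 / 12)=2515968 / 9025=278.78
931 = 931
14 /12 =7 /6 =1.17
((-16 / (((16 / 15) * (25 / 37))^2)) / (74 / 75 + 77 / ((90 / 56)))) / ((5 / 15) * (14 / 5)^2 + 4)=-0.10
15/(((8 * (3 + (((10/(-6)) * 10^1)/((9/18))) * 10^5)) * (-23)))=45/1839998344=0.00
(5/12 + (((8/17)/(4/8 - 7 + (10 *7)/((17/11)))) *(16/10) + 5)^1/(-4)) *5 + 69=512899/7914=64.81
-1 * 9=-9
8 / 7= 1.14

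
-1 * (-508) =508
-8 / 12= -2 / 3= -0.67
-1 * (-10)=10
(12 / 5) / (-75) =-4 / 125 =-0.03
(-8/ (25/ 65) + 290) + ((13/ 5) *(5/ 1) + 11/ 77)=9882/ 35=282.34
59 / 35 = 1.69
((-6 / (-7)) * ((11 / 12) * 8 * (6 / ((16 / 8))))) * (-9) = -1188 / 7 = -169.71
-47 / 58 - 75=-4397 / 58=-75.81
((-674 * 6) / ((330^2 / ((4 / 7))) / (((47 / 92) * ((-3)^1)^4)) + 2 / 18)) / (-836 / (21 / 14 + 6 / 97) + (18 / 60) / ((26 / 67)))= 134762013360 / 82030502995739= 0.00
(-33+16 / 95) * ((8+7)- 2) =-426.81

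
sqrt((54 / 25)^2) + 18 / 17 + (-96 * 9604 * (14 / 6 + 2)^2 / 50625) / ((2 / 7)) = -3082026104 / 2581875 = -1193.72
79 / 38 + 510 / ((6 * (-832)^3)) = 22749247921 / 10942676992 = 2.08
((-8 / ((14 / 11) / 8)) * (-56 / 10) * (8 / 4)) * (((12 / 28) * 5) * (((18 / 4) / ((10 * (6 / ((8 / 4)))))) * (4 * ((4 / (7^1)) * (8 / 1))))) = 811008 / 245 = 3310.24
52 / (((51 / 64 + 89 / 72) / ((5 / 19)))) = 149760 / 22249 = 6.73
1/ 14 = 0.07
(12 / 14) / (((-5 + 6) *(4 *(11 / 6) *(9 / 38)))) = 38 / 77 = 0.49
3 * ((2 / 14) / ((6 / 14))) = 1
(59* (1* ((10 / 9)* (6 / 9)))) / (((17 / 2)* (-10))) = -0.51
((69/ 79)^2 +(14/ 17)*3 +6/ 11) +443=521420912/ 1167067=446.78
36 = 36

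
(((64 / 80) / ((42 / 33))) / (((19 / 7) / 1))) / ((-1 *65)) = -22 / 6175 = -0.00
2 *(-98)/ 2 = -98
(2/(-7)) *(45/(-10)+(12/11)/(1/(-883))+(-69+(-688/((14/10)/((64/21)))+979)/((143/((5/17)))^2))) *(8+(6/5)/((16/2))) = 293622502664749/121622881380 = 2414.20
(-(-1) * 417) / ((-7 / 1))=-417 / 7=-59.57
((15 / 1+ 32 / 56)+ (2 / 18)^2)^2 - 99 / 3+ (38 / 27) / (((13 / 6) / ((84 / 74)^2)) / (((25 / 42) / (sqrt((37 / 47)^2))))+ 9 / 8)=134066246011277 / 637577949267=210.27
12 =12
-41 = -41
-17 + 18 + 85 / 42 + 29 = 1345 / 42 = 32.02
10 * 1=10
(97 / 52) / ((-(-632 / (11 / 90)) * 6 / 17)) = 18139 / 17746560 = 0.00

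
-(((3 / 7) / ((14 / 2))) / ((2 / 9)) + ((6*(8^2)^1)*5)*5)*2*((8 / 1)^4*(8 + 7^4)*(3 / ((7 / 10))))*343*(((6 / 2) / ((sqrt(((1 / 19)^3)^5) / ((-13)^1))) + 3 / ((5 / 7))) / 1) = -1169706936803328 + 9708845470264143360368640*sqrt(19) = 42319876262164321456035650.00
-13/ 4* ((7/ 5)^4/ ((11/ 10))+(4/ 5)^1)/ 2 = -38363/ 5500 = -6.98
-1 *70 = -70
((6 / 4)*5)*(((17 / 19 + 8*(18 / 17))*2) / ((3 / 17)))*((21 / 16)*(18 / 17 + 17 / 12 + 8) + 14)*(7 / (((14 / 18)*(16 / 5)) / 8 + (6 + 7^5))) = 7570591875 / 823179712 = 9.20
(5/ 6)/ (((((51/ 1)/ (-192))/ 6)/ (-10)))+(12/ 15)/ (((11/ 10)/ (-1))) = 35064/ 187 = 187.51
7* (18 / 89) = 126 / 89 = 1.42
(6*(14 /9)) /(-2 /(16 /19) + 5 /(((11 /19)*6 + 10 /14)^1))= -7.90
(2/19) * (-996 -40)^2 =112978.53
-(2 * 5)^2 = -100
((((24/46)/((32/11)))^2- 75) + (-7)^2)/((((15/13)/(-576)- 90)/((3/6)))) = 34287513/237674410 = 0.14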